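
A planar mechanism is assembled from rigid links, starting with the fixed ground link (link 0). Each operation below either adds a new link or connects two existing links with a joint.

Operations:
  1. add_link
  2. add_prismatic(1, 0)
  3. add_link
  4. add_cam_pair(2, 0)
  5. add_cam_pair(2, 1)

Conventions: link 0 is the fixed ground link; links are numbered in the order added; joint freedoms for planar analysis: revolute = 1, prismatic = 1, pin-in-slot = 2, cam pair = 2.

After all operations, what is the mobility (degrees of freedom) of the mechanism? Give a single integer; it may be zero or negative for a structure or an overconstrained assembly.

L=1 J1=0 J2=0
add link → L=2 J1=0 J2=0
P@1,0 dof=1 J1 → L=2 J1=1 J2=0
add link → L=3 J1=1 J2=0
C@2,0 dof=2 J2 → L=3 J1=1 J2=1
C@2,1 dof=2 J2 → L=3 J1=1 J2=2
M=3(L−1)−2J1−J2=3·2−2·1−2=2

M = 2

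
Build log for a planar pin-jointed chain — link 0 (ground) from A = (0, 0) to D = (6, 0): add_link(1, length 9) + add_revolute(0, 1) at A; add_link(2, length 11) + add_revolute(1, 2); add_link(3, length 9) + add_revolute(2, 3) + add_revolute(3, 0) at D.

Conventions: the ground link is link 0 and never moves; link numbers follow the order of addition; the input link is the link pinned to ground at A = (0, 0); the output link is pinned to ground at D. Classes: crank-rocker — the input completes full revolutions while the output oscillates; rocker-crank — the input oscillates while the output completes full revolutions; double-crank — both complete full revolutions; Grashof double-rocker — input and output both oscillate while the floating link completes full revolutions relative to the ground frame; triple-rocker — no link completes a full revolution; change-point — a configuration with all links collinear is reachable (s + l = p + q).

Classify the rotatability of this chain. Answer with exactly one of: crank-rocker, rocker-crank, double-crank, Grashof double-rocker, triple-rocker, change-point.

lengths: ground=6, input=9, coupler=11, output=9
sorted: s=6 (shortest), l=11 (longest), p+q=18
s + l = 17 vs p + q = 18
s + l < p + q (Grashof) with shortest = ground link → double-crank

double-crank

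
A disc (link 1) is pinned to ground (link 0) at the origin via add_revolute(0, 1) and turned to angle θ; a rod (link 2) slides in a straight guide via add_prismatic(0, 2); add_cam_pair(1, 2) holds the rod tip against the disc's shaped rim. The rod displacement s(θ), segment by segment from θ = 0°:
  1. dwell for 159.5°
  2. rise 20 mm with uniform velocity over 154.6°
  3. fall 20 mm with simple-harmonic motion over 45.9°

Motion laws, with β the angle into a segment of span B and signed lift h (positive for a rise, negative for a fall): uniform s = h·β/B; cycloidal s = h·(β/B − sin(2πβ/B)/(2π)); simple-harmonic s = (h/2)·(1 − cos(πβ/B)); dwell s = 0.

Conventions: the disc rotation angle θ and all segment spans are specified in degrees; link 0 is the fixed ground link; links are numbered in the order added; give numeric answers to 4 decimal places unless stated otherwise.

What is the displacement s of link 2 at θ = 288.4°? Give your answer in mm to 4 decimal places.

segment 1 (0° to 159.5°, dwell): s unchanged at 0.0000
θ = 288.4° falls in segment 2 (159.5° to 314.1°, uniform, h = 20): β = 288.4 − 159.5 = 128.9°, B = 154.6°; Δs = 20·128.9/154.6 = 16.6753; s = 0.0000 + 16.6753 = 16.6753

16.6753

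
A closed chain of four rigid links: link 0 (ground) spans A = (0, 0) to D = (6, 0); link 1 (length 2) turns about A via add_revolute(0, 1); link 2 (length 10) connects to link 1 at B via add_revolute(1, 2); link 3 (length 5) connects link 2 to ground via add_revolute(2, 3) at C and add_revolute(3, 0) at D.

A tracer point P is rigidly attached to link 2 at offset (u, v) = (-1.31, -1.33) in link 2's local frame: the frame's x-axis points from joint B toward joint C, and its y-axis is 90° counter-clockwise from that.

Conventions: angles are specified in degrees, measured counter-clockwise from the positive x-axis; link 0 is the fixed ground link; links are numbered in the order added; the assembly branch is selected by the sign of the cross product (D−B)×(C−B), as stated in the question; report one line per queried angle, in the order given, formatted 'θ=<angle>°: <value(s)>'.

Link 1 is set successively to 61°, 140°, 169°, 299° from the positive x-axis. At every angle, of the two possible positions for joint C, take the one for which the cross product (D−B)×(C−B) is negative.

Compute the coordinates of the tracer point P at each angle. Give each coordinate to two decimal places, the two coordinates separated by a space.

A=(0,0), D=(6.00,0)
θ=61°: B = A + 2.00·(cos61°, sin61°) = (0.9696, 1.7492)
θ=61°: |BD| = 5.3258
θ=61°: circle(B,10.00) ∩ circle(D,5.00): a=9.7041, h=2.4148
θ=61°:   candidates: C₊=(10.9285,0.8428) cross=12.861; C₋=(9.3422,-3.7188) cross=-12.861
θ=61°:   branch - wants cross < 0 → take C=(9.3422,-3.7188) (cross=-12.861)
θ=61°: ex = (C−B)/|BC| = (0.8373,-0.5468); ey = (0.5468,0.8373)
θ=61°: P = B + -1.31·ex + -1.33·ey = (-0.8544,1.3520)
θ=140°: B = A + 2.00·(cos140°, sin140°) = (-1.5321, 1.2856)
θ=140°: |BD| = 7.6410
θ=140°: circle(B,10.00) ∩ circle(D,5.00): a=8.7282, h=4.8804
θ=140°:   candidates: C₊=(7.8928,4.6279) cross=37.291; C₋=(6.2506,-4.9937) cross=-37.291
θ=140°:   branch - wants cross < 0 → take C=(6.2506,-4.9937) (cross=-37.291)
θ=140°: ex = (C−B)/|BC| = (0.7783,-0.6279); ey = (0.6279,0.7783)
θ=140°: P = B + -1.31·ex + -1.33·ey = (-3.3868,1.0731)
θ=169°: B = A + 2.00·(cos169°, sin169°) = (-1.9633, 0.3816)
θ=169°: |BD| = 7.9724
θ=169°: circle(B,10.00) ∩ circle(D,5.00): a=8.6899, h=4.9482
θ=169°:   candidates: C₊=(6.9536,4.9082) cross=39.449; C₋=(6.4799,-4.9769) cross=-39.449
θ=169°:   branch - wants cross < 0 → take C=(6.4799,-4.9769) (cross=-39.449)
θ=169°: ex = (C−B)/|BC| = (0.8443,-0.5359); ey = (0.5359,0.8443)
θ=169°: P = B + -1.31·ex + -1.33·ey = (-3.7820,-0.0393)
θ=299°: B = A + 2.00·(cos299°, sin299°) = (0.9696, -1.7492)
θ=299°: |BD| = 5.3258
θ=299°: circle(B,10.00) ∩ circle(D,5.00): a=9.7041, h=2.4148
θ=299°:   candidates: C₊=(9.3422,3.7188) cross=12.861; C₋=(10.9285,-0.8428) cross=-12.861
θ=299°:   branch - wants cross < 0 → take C=(10.9285,-0.8428) (cross=-12.861)
θ=299°: ex = (C−B)/|BC| = (0.9959,0.0906); ey = (-0.0906,0.9959)
θ=299°: P = B + -1.31·ex + -1.33·ey = (-0.2144,-3.1925)

θ=61°: -0.85 1.35
θ=140°: -3.39 1.07
θ=169°: -3.78 -0.04
θ=299°: -0.21 -3.19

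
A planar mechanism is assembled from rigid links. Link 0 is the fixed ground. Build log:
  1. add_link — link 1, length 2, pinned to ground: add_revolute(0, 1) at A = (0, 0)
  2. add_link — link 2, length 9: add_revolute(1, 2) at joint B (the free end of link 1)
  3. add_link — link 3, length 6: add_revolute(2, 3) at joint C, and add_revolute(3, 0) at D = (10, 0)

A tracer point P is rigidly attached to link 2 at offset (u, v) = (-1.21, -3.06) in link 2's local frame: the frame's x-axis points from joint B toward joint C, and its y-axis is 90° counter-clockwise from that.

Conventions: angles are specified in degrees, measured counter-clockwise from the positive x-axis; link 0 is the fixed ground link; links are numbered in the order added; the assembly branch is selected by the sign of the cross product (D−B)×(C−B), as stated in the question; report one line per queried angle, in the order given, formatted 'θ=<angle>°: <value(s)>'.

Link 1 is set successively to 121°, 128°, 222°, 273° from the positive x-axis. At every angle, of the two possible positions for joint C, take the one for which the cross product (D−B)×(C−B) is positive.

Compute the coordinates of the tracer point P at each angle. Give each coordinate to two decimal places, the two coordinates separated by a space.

A=(0,0), D=(10.00,0)
θ=121°: B = A + 2.00·(cos121°, sin121°) = (-1.0301, 1.7143)
θ=121°: |BD| = 11.1625
θ=121°: circle(B,9.00) ∩ circle(D,6.00): a=7.5969, h=4.8256
θ=121°:   candidates: C₊=(7.2178,5.3160) cross=53.866; C₋=(5.7356,-4.2208) cross=-53.866
θ=121°:   branch + wants cross > 0 → take C=(7.2178,5.3160) (cross=53.866)
θ=121°: ex = (C−B)/|BC| = (0.9164,0.4002); ey = (-0.4002,0.9164)
θ=121°: P = B + -1.21·ex + -3.06·ey = (-0.9144,-1.5742)
θ=128°: B = A + 2.00·(cos128°, sin128°) = (-1.2313, 1.5760)
θ=128°: |BD| = 11.3414
θ=128°: circle(B,9.00) ∩ circle(D,6.00): a=7.6546, h=4.7337
θ=128°:   candidates: C₊=(7.0068,5.2001) cross=53.686; C₋=(5.6912,-4.1754) cross=-53.686
θ=128°:   branch + wants cross > 0 → take C=(7.0068,5.2001) (cross=53.686)
θ=128°: ex = (C−B)/|BC| = (0.9153,0.4027); ey = (-0.4027,0.9153)
θ=128°: P = B + -1.21·ex + -3.06·ey = (-1.1067,-1.7122)
θ=222°: B = A + 2.00·(cos222°, sin222°) = (-1.4863, -1.3383)
θ=222°: |BD| = 11.5640
θ=222°: circle(B,9.00) ∩ circle(D,6.00): a=7.7277, h=4.6133
θ=222°:   candidates: C₊=(5.6556,4.1384) cross=53.348; C₋=(6.7234,-5.0263) cross=-53.348
θ=222°:   branch + wants cross > 0 → take C=(5.6556,4.1384) (cross=53.348)
θ=222°: ex = (C−B)/|BC| = (0.7935,0.6085); ey = (-0.6085,0.7935)
θ=222°: P = B + -1.21·ex + -3.06·ey = (-0.5844,-4.5028)
θ=273°: B = A + 2.00·(cos273°, sin273°) = (0.1047, -1.9973)
θ=273°: |BD| = 10.0949
θ=273°: circle(B,9.00) ∩ circle(D,6.00): a=7.2763, h=5.2968
θ=273°:   candidates: C₊=(6.1892,4.6344) cross=53.470; C₋=(8.2851,-5.7497) cross=-53.470
θ=273°:   branch + wants cross > 0 → take C=(6.1892,4.6344) (cross=53.470)
θ=273°: ex = (C−B)/|BC| = (0.6761,0.7369); ey = (-0.7369,0.6761)
θ=273°: P = B + -1.21·ex + -3.06·ey = (1.5414,-4.9576)

θ=121°: -0.91 -1.57
θ=128°: -1.11 -1.71
θ=222°: -0.58 -4.50
θ=273°: 1.54 -4.96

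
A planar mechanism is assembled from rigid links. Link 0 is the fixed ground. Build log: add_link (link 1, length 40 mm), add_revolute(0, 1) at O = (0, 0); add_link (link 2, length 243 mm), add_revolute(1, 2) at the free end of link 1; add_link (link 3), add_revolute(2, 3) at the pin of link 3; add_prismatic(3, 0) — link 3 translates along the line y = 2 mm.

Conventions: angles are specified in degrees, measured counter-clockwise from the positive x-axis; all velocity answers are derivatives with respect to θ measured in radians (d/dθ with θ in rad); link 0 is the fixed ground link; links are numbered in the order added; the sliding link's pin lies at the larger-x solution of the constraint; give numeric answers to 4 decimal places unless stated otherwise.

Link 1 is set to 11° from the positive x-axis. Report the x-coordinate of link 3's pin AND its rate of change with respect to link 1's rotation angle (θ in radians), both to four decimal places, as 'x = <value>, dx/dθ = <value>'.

geometry: r = 40 mm, L = 243 mm, e = 2 mm
crank pin P = (r cos θ, r sin θ) = (39.265087, 7.632360)
h = r sin θ − e = 7.632360 − 2 = 5.632360
x = r cos θ + √(L² − h²) = 39.265087 + 242.934717 = 282.199804
dx/dθ = −r sin θ − h·r cos θ/√(L² − h²) (θ in radians; h = 5.632360) = -8.542708

x = 282.1998, dx/dθ = -8.5427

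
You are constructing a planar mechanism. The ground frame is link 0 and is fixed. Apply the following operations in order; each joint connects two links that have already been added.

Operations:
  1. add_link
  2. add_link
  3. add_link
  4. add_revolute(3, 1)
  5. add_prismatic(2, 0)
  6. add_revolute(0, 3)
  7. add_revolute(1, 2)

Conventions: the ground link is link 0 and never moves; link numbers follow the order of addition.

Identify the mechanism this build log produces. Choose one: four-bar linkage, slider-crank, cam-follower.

links: 4 (incl. ground); joints: 3 revolute, 1 prismatic, 0 higher (cam) pair, forming one closed loop
4 links, 3 revolutes + 1 prismatic in one loop → slider-crank

slider-crank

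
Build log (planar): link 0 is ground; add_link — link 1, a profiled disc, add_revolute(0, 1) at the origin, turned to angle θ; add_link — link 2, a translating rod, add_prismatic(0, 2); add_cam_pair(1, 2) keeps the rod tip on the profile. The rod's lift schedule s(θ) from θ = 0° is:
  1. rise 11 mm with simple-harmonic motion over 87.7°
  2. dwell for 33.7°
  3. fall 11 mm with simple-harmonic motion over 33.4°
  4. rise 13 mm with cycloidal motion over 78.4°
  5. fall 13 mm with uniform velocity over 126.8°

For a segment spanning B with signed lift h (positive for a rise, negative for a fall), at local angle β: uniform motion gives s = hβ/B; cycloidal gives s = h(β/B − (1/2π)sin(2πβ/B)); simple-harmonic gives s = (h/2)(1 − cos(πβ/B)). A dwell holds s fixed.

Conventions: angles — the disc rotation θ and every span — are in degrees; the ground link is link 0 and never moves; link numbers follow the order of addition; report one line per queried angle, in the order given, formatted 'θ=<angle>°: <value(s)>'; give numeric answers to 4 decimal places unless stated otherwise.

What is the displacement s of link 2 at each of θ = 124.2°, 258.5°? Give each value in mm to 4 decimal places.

seg 1 [0°–87.7°] simple-harmonic, h=11: full span → s += 11 → s = 11.0000
seg 2 [87.7°–121.4°] dwell: s stays 11.0000
seg 3 [121.4°–154.8°] simple-harmonic, h=-11: θ=124.2° here. β=2.8, B=33.4. -11/2·(1 − cos(π·0.0838)) = -0.1896 → s = 10.8104
seg 3 [121.4°–154.8°] simple-harmonic, h=-11: full span → s += -11 → s = 0.0000
seg 4 [154.8°–233.2°] cycloidal, h=13: full span → s += 13 → s = 13.0000
seg 5 [233.2°–360°] uniform, h=-13: θ=258.5° here. β=25.3, B=126.8. -13·25.3/126.8 = -2.5938 → s = 10.4062

θ=124.2°: 10.8104
θ=258.5°: 10.4062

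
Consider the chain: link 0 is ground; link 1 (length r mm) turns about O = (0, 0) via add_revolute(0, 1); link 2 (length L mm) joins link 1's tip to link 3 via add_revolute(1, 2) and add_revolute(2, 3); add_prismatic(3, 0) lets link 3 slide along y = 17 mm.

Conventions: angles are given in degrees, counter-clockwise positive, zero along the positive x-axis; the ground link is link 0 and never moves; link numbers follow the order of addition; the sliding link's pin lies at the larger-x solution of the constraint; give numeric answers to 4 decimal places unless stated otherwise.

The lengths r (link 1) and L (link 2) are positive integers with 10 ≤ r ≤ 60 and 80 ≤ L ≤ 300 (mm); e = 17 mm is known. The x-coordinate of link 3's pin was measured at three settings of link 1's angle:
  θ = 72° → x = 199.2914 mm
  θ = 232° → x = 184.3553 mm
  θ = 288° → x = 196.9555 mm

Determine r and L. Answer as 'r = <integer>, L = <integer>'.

constraint per measurement: (x − r cos θ)² + (r sin θ − e)² = L²
subtracting the θ₁ and θ₂ equations cancels the r² and L² terms:
r = (x₁² − x₂²) / (2[(x₁cos θ₁ + e sin θ₁) − (x₂cos θ₂ + e sin θ₂)]) = 14.0000 → r = 14
L² = (x₁ − r cos θ₁)² + (r sin θ₁ − e)² = 38024.9952 → L = 195.0000 → L = 195
check at θ₃=288°: x = 196.9555 (printed 196.9555) ✓

r = 14, L = 195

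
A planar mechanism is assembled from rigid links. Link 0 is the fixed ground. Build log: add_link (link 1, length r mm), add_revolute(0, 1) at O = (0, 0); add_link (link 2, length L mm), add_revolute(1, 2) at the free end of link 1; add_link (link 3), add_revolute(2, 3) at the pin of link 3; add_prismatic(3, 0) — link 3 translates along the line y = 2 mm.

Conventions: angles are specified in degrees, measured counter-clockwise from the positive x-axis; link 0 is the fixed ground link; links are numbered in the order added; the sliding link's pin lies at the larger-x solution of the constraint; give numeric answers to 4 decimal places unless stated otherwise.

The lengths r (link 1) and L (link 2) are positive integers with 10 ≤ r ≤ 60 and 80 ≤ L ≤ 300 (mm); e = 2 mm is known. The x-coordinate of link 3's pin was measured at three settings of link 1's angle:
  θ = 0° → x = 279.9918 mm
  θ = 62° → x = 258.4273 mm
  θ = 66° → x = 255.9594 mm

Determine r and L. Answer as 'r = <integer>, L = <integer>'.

constraint per measurement: (x − r cos θ)² + (r sin θ − e)² = L²
subtracting the θ₁ and θ₂ equations cancels the r² and L² terms:
r = (x₁² − x₂²) / (2[(x₁cos θ₁ + e sin θ₁) − (x₂cos θ₂ + e sin θ₂)]) = 37.0001 → r = 37
L² = (x₁ − r cos θ₁)² + (r sin θ₁ − e)² = 59049.0149 → L = 243.0000 → L = 243
check at θ₃=66°: x = 255.9594 (printed 255.9594) ✓

r = 37, L = 243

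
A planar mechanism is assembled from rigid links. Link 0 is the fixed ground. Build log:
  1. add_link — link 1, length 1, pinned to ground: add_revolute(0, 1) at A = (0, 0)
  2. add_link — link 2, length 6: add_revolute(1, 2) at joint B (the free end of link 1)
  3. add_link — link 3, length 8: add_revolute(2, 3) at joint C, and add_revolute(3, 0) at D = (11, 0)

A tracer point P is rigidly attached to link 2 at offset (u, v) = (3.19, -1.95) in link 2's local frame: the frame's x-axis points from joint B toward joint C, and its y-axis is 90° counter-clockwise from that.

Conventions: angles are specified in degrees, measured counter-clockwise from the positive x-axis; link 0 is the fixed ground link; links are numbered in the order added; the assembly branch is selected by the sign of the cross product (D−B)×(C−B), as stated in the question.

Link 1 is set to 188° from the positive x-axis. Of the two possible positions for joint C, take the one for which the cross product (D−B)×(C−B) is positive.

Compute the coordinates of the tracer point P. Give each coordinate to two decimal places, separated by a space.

A=(0,0), D=(11.00,0)
B = A + 1.00·(cos188°, sin188°) = (-0.9903, -0.1392)
|BD| = 11.9911
circle(B,6.00) ∩ circle(D,8.00): a=4.8280, h=3.5624
  candidates: C₊=(3.7961,3.4790) cross=42.716; C₋=(3.8788,-3.6453) cross=-42.716
  branch + wants cross > 0 → take C=(3.7961,3.4790) (cross=42.716)
ex = (C−B)/|BC| = (0.7977,0.6030); ey = (-0.6030,0.7977)
P = B + 3.19·ex + -1.95·ey = (2.7304,0.2289)

2.73 0.23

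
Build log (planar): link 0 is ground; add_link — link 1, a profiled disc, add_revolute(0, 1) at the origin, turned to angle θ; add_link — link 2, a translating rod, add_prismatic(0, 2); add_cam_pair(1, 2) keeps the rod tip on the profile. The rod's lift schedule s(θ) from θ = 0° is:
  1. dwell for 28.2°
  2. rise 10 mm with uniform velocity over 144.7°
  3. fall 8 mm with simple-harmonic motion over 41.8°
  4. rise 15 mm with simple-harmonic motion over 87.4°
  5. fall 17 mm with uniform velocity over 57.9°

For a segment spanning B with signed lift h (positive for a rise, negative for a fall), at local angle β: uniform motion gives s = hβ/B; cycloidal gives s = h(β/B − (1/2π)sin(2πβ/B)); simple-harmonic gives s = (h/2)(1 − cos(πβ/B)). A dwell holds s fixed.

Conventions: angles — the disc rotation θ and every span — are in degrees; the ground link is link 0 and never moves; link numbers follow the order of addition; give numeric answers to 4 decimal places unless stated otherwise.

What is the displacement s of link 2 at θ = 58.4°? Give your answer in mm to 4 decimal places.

seg 1 [0°–28.2°] dwell: s stays 0.0000
seg 2 [28.2°–172.9°] uniform, h=10: θ=58.4° here. β=30.2, B=144.7. 10·30.2/144.7 = 2.0871 → s = 2.0871

2.0871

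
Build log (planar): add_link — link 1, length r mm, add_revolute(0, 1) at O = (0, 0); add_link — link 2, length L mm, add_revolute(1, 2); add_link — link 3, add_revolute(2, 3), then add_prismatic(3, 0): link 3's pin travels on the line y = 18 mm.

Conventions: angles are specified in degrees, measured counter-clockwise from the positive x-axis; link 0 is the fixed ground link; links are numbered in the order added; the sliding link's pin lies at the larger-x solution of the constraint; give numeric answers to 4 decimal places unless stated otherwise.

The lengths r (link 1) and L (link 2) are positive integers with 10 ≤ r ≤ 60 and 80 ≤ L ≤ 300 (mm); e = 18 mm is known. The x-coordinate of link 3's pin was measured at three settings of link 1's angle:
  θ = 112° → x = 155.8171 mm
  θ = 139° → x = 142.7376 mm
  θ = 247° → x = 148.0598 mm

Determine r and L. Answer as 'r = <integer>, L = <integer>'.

constraint per measurement: (x − r cos θ)² + (r sin θ − e)² = L²
subtracting the θ₁ and θ₂ equations cancels the r² and L² terms:
r = (x₁² − x₂²) / (2[(x₁cos θ₁ + e sin θ₁) − (x₂cos θ₂ + e sin θ₂)]) = 35.9999 → r = 36
L² = (x₁ − r cos θ₁)² + (r sin θ₁ − e)² = 28899.9865 → L = 170.0000 → L = 170
check at θ₃=247°: x = 148.0598 (printed 148.0598) ✓

r = 36, L = 170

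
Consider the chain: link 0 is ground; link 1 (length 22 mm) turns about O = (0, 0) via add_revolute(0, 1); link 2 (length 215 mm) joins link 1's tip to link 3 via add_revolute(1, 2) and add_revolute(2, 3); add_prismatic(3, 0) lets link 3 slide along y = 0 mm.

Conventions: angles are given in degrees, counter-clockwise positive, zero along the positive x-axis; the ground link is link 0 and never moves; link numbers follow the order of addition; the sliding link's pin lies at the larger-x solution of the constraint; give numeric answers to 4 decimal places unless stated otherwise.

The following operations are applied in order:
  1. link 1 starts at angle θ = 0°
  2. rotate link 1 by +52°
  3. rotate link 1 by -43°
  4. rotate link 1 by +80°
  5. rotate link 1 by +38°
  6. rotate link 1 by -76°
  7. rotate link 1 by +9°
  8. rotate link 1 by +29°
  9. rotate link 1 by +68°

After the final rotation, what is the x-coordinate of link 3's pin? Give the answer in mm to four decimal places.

geometry: r = 22 mm, L = 215 mm, e = 0 mm; θ starts at 0°
rotate link 1 by +52°: θ ← 0° +52° = 52°
rotate link 1 by -43°: θ ← 52° -43° = 9°
rotate link 1 by +80°: θ ← 9° +80° = 89°
rotate link 1 by +38°: θ ← 89° +38° = 127°
rotate link 1 by -76°: θ ← 127° -76° = 51°
rotate link 1 by +9°: θ ← 51° +9° = 60°
rotate link 1 by +29°: θ ← 60° +29° = 89°
rotate link 1 by +68°: θ ← 89° +68° = 157°
crank pin P = (r cos θ, r sin θ) = (-20.251107, 8.596085)
h = r sin θ − e = 8.596085 − 0 = 8.596085
x = r cos θ + √(L² − h²) = -20.251107 + 214.828088 = 194.576981

194.5770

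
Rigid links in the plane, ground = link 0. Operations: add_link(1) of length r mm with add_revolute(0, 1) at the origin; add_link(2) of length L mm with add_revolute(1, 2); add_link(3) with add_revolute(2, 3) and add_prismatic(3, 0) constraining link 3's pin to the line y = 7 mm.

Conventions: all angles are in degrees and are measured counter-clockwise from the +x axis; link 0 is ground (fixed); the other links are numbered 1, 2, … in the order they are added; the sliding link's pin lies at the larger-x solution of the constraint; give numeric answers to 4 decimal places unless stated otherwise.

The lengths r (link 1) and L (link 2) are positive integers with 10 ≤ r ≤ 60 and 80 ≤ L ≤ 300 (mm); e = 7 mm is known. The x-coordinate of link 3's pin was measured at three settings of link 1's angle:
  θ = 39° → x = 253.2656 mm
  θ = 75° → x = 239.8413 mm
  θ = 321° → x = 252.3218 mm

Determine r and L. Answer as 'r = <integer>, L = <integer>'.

constraint per measurement: (x − r cos θ)² + (r sin θ − e)² = L²
subtracting the θ₁ and θ₂ equations cancels the r² and L² terms:
r = (x₁² − x₂²) / (2[(x₁cos θ₁ + e sin θ₁) − (x₂cos θ₂ + e sin θ₂)]) = 24.9999 → r = 25
L² = (x₁ − r cos θ₁)² + (r sin θ₁ − e)² = 54755.9851 → L = 234.0000 → L = 234
check at θ₃=321°: x = 252.3218 (printed 252.3218) ✓

r = 25, L = 234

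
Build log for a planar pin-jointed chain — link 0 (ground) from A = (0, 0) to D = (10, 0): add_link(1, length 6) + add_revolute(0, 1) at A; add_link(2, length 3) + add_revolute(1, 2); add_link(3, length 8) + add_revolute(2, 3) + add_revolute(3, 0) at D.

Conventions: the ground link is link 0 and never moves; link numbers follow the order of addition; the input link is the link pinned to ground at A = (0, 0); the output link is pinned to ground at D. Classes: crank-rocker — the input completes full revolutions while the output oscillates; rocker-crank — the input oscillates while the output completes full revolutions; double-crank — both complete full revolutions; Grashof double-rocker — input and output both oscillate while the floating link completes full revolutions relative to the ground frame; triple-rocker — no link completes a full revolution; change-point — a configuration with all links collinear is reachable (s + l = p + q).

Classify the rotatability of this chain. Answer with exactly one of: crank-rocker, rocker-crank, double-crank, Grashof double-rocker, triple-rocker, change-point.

lengths: ground=10, input=6, coupler=3, output=8
sorted: s=3 (shortest), l=10 (longest), p+q=14
s + l = 13 vs p + q = 14
s + l < p + q (Grashof) with shortest = coupler link → Grashof double-rocker

Grashof double-rocker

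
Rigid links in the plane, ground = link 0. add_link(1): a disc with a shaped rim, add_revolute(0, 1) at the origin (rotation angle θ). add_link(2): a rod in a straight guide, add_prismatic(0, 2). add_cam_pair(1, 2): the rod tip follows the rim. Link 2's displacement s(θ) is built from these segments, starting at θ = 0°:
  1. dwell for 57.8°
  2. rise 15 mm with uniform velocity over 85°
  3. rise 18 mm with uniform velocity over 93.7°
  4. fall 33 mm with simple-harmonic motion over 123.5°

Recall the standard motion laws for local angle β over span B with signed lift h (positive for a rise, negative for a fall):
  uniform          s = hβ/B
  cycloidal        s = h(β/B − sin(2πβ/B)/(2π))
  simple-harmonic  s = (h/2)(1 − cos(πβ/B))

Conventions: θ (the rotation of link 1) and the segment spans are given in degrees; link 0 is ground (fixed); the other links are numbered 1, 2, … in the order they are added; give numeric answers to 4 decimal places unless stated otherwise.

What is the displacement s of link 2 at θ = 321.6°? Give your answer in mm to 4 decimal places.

segment 1 (0° to 57.8°, dwell): s unchanged at 0.0000
segment 2 (57.8° to 142.8°, uniform, h = 15) is passed completely: s = 0.0000 + (15) = 15.0000
segment 3 (142.8° to 236.5°, uniform, h = 18) is passed completely: s = 15.0000 + (18) = 33.0000
θ = 321.6° falls in segment 4 (236.5° to 360°, simple-harmonic, h = -33): β = 321.6 − 236.5 = 85.1°, B = 123.5°; Δs = -33/2·(1 − cos(π·0.6891)) = -25.7344; s = 33.0000 − 25.7344 = 7.2656

7.2656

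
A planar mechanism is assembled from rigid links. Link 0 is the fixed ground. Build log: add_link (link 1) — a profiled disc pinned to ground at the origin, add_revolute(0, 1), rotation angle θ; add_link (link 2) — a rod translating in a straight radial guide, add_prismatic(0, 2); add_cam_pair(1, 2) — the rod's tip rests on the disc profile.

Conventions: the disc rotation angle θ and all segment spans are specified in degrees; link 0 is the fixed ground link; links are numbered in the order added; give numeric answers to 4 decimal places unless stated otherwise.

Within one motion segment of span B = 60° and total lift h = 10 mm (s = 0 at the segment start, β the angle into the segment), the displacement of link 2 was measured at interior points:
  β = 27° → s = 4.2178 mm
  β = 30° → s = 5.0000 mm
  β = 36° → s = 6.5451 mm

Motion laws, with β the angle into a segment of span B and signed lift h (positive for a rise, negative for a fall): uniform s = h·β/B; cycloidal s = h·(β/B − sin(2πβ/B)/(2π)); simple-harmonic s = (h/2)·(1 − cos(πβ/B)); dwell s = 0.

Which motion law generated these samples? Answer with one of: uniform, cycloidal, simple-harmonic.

candidates at β/B = r: uniform s = h·r (linear in β); cycloidal s = h·(r − sin(2πr)/(2π)); simple-harmonic s = (h/2)(1 − cos(πr))
β=27°: printed 4.2178 | uniform 4.5000, cycloidal 4.0082, simple-harmonic 4.2178
β=30°: printed 5.0000 | uniform 5.0000, cycloidal 5.0000, simple-harmonic 5.0000
β=36°: printed 6.5451 | uniform 6.0000, cycloidal 6.9355, simple-harmonic 6.5451
only one law matches every sample → simple-harmonic

simple-harmonic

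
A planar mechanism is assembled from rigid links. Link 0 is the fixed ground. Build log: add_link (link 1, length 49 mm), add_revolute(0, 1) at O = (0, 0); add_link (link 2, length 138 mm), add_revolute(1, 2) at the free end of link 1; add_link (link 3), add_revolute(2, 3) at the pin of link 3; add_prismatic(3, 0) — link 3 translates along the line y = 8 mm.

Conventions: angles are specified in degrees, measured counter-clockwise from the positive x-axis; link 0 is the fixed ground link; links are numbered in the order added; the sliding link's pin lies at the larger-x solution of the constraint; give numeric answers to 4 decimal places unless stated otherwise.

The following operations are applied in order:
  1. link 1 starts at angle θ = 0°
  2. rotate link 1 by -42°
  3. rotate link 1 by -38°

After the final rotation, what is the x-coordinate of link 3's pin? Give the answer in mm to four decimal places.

geometry: r = 49 mm, L = 138 mm, e = 8 mm; θ starts at 0°
rotate link 1 by -42°: θ ← 0° -42° = -42°
rotate link 1 by -38°: θ ← -42° -38° = -80°
crank pin P = (r cos θ, r sin θ) = (8.508761, -48.255580)
h = r sin θ − e = -48.255580 − 8 = -56.255580
x = r cos θ + √(L² − h²) = 8.508761 + 126.013133 = 134.521894

134.5219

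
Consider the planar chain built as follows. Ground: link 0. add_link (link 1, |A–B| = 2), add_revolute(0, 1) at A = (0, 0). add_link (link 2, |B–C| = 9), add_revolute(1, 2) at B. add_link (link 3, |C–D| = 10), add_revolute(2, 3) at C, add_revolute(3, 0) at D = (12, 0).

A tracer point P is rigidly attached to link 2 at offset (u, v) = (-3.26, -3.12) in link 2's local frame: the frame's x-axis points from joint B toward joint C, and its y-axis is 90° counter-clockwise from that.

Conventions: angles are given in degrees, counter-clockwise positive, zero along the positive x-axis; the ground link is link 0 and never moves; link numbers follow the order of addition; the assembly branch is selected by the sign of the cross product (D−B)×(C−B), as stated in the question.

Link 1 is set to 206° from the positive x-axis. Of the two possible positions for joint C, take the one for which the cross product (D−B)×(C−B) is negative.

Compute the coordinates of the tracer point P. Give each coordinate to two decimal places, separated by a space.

A=(0,0), D=(12.00,0)
B = A + 2.00·(cos206°, sin206°) = (-1.7976, -0.8767)
|BD| = 13.8254
circle(B,9.00) ∩ circle(D,10.00): a=6.2256, h=6.4994
  candidates: C₊=(4.0033,6.0044) cross=89.857; C₋=(4.8276,-6.9683) cross=-89.857
  branch - wants cross < 0 → take C=(4.8276,-6.9683) (cross=-89.857)
ex = (C−B)/|BC| = (0.7361,-0.6768); ey = (0.6768,0.7361)
P = B + -3.26·ex + -3.12·ey = (-6.3091,-0.9670)

-6.31 -0.97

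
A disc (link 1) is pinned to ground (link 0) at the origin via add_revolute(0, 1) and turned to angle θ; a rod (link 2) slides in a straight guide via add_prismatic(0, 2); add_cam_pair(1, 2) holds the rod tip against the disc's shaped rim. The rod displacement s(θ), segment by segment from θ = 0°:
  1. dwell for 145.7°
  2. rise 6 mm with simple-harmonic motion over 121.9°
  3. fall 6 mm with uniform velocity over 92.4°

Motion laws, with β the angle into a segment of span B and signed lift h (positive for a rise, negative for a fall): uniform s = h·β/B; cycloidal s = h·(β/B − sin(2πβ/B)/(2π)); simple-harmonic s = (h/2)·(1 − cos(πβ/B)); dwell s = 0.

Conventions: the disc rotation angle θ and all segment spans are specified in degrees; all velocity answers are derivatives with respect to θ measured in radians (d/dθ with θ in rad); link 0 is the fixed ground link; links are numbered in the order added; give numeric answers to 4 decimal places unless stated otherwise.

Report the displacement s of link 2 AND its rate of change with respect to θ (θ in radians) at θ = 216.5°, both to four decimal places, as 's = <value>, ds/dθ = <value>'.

segment 1 (0° to 145.7°, dwell): s unchanged at 0.0000
θ = 216.5° falls in segment 2 (145.7° to 267.6°, simple-harmonic, h = 6): β = 216.5 − 145.7 = 70.8°, B = 121.9°; Δs = 6/2·(1 − cos(π·0.5808)) = 3.7534; s = 0.0000 + 3.7534 = 3.7534
velocity in seg [145.7°–267.6°] (simple-harmonic), θ in radians: β = 70.8° = 1.2357 rad, B = 121.9° = 2.1276 rad; ds/dθ = (πh/(2B)) sin(πβ/B) = (π·6/(2·2.1276)) sin(π·0.5808) = 4.287892 mm/rad

s = 3.7534, ds/dθ = 4.2879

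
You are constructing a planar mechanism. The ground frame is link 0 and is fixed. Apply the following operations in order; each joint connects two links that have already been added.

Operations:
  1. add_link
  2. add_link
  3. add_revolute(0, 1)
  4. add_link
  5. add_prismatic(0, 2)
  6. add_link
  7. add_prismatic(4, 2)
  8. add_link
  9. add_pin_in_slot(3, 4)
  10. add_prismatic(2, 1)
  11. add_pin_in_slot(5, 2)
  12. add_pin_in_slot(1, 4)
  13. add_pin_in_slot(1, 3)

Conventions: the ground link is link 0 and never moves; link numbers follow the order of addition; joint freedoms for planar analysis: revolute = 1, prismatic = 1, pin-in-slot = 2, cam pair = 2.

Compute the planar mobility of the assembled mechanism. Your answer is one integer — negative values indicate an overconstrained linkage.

ground; <1,0,0>
#1 <2,0,0>
#2 <3,0,0>
R:0↔1 J1 <3,1,0>
#3 <4,1,0>
P:0↔2 J1 <4,2,0>
#4 <5,2,0>
P:4↔2 J1 <5,3,0>
#5 <6,3,0>
PS:3↔4 J2 <6,3,1>
P:2↔1 J1 <6,4,1>
PS:5↔2 J2 <6,4,2>
PS:1↔4 J2 <6,4,3>
PS:1↔3 J2 <6,4,4>
3×5 − 2×4 − 1×4 = 3

M = 3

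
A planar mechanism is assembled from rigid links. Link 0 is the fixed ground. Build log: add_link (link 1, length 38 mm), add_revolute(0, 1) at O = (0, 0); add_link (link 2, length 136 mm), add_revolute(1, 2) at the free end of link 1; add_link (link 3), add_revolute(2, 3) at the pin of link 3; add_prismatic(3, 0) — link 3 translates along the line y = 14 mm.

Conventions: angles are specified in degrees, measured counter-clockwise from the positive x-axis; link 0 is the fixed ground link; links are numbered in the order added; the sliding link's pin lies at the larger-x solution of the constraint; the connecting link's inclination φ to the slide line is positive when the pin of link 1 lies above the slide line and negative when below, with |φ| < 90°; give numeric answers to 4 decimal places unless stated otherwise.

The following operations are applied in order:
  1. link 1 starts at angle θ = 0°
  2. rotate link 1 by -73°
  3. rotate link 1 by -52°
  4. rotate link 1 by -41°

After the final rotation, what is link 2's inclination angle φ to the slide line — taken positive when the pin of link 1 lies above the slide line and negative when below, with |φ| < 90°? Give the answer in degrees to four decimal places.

geometry: r = 38 mm, L = 136 mm, e = 14 mm; θ starts at 0°
rotate link 1 by -73°: θ ← 0° -73° = -73°
rotate link 1 by -52°: θ ← -73° -52° = -125°
rotate link 1 by -41°: θ ← -125° -41° = -166°
h = r sin θ − e = -9.193032 − 14 = -23.193032
sin φ = h / L = -23.193032 / 136 = -0.17053700
φ = arcsin(-0.17053700) = -9.819043°

-9.8190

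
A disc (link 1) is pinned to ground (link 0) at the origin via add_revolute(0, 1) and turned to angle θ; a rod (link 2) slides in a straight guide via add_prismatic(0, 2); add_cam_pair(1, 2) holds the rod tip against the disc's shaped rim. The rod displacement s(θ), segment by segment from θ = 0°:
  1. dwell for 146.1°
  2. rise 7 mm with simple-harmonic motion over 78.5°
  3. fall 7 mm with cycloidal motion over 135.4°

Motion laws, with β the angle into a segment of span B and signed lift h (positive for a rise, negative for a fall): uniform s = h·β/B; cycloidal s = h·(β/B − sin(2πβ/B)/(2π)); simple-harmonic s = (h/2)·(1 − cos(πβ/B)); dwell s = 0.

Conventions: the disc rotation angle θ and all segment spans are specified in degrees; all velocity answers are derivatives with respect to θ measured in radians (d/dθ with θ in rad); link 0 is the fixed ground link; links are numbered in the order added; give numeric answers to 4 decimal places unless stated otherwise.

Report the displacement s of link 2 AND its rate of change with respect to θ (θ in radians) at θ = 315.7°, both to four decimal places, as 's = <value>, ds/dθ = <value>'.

segment 1 (0° to 146.1°, dwell): s unchanged at 0.0000
segment 2 (146.1° to 224.6°, simple-harmonic, h = 7) is passed completely: s = 0.0000 + (7) = 7.0000
θ = 315.7° falls in segment 3 (224.6° to 360°, cycloidal, h = -7): β = 315.7 − 224.6 = 91.1°, B = 135.4°; Δs = -7·(0.6728 − sin(2π·0.6728)/(2π)) = -5.6954; s = 7.0000 − 5.6954 = 1.3046
velocity in seg [224.6°–360°] (cycloidal), θ in radians: β = 91.1° = 1.5900 rad, B = 135.4° = 2.3632 rad; ds/dθ = (h/B)(1 − cos(2πβ/B)) = ((-7)/2.3632)(1 − cos(2π·0.6728)) = -4.342891 mm/rad

s = 1.3046, ds/dθ = -4.3429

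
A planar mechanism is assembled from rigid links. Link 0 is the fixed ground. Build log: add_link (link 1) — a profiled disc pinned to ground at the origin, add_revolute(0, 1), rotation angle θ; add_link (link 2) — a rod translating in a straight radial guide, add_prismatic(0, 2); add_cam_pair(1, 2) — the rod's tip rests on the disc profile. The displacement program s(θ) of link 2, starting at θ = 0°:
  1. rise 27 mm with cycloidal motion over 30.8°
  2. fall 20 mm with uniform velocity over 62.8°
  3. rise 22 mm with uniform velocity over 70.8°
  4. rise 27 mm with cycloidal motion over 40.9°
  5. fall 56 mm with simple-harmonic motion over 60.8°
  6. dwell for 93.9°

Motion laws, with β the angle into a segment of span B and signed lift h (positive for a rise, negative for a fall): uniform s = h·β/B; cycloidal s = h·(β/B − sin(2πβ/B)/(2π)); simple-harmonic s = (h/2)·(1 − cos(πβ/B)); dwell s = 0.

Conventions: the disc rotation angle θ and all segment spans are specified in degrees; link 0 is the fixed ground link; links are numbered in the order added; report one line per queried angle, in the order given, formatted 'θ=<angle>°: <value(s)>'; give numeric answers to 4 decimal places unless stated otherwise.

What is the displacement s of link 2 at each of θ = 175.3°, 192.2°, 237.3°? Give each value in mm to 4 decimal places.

seg 1 [0°–30.8°] cycloidal, h=27: full span → s += 27 → s = 27.0000
seg 2 [30.8°–93.6°] uniform, h=-20: full span → s += -20 → s = 7.0000
seg 3 [93.6°–164.4°] uniform, h=22: full span → s += 22 → s = 29.0000
seg 4 [164.4°–205.3°] cycloidal, h=27: θ=175.3° here. β=10.9, B=40.9. 27·(0.2665 − sin(2π·0.2665)/(2π)) = 2.9215 → s = 31.9215
seg 4 [164.4°–205.3°] cycloidal, h=27: θ=192.2° here. β=27.8, B=40.9. 27·(0.6797 − sin(2π·0.6797)/(2π)) = 22.2369 → s = 51.2369
seg 4 [164.4°–205.3°] cycloidal, h=27: full span → s += 27 → s = 56.0000
seg 5 [205.3°–266.1°] simple-harmonic, h=-56: θ=237.3° here. β=32, B=60.8. -56/2·(1 − cos(π·0.5263)) = -30.3122 → s = 25.6878

θ=175.3°: 31.9215
θ=192.2°: 51.2369
θ=237.3°: 25.6878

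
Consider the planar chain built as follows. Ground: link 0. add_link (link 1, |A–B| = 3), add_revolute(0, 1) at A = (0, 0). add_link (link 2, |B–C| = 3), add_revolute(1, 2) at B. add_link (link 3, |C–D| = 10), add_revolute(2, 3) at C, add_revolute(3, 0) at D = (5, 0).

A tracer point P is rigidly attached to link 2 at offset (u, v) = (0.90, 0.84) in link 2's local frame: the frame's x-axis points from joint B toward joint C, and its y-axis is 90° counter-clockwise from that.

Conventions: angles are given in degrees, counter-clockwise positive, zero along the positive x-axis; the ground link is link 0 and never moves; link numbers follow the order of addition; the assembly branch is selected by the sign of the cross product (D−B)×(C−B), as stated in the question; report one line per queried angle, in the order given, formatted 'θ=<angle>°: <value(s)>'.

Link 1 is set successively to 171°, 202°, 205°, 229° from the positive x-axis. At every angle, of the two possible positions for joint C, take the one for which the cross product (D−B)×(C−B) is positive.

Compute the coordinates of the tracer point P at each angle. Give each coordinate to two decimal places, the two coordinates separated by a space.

A=(0,0), D=(5.00,0)
θ=171°: B = A + 3.00·(cos171°, sin171°) = (-2.9631, 0.4693)
θ=171°: |BD| = 7.9769
θ=171°: circle(B,3.00) ∩ circle(D,10.00): a=-1.7155, h=2.4611
θ=171°:   candidates: C₊=(-4.5308,3.0271) cross=19.632; C₋=(-4.8204,-1.8866) cross=-19.632
θ=171°:   branch + wants cross > 0 → take C=(-4.5308,3.0271) (cross=19.632)
θ=171°: ex = (C−B)/|BC| = (-0.5226,0.8526); ey = (-0.8526,-0.5226)
θ=171°: P = B + 0.90·ex + 0.84·ey = (-4.1496,0.7976)
θ=202°: B = A + 3.00·(cos202°, sin202°) = (-2.7816, -1.1238)
θ=202°: |BD| = 7.8623
θ=202°: circle(B,3.00) ∩ circle(D,10.00): a=-1.8560, h=2.3570
θ=202°:   candidates: C₊=(-4.9554,0.9437) cross=18.531; C₋=(-4.2816,-3.7219) cross=-18.531
θ=202°:   branch + wants cross > 0 → take C=(-4.9554,0.9437) (cross=18.531)
θ=202°: ex = (C−B)/|BC| = (-0.7246,0.6892); ey = (-0.6892,-0.7246)
θ=202°: P = B + 0.90·ex + 0.84·ey = (-4.0126,-1.1122)
θ=205°: B = A + 3.00·(cos205°, sin205°) = (-2.7189, -1.2679)
θ=205°: |BD| = 7.8224
θ=205°: circle(B,3.00) ∩ circle(D,10.00): a=-1.9055, h=2.3171
θ=205°:   candidates: C₊=(-4.9748,0.7098) cross=18.125; C₋=(-4.2236,-3.8632) cross=-18.125
θ=205°:   branch + wants cross > 0 → take C=(-4.9748,0.7098) (cross=18.125)
θ=205°: ex = (C−B)/|BC| = (-0.7520,0.6592); ey = (-0.6592,-0.7520)
θ=205°: P = B + 0.90·ex + 0.84·ey = (-3.9494,-1.3062)
θ=229°: B = A + 3.00·(cos229°, sin229°) = (-1.9682, -2.2641)
θ=229°: |BD| = 7.3268
θ=229°: circle(B,3.00) ∩ circle(D,10.00): a=-2.5467, h=1.5857
θ=229°:   candidates: C₊=(-4.8802,-1.5431) cross=11.618; C₋=(-3.9002,-4.5592) cross=-11.618
θ=229°:   branch + wants cross > 0 → take C=(-4.8802,-1.5431) (cross=11.618)
θ=229°: ex = (C−B)/|BC| = (-0.9707,0.2404); ey = (-0.2404,-0.9707)
θ=229°: P = B + 0.90·ex + 0.84·ey = (-3.0437,-2.8632)

θ=171°: -4.15 0.80
θ=202°: -4.01 -1.11
θ=205°: -3.95 -1.31
θ=229°: -3.04 -2.86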